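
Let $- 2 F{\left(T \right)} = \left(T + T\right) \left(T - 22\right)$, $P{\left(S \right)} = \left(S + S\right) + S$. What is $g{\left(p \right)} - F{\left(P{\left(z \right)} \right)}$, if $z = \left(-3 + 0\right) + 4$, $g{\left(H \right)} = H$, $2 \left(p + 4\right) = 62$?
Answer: $-30$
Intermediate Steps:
$p = 27$ ($p = -4 + \frac{1}{2} \cdot 62 = -4 + 31 = 27$)
$z = 1$ ($z = -3 + 4 = 1$)
$P{\left(S \right)} = 3 S$ ($P{\left(S \right)} = 2 S + S = 3 S$)
$F{\left(T \right)} = - T \left(-22 + T\right)$ ($F{\left(T \right)} = - \frac{\left(T + T\right) \left(T - 22\right)}{2} = - \frac{2 T \left(-22 + T\right)}{2} = - T \left(-22 + T\right)$)
$g{\left(p \right)} - F{\left(P{\left(z \right)} \right)} = 27 - 3 \cdot 1 \left(22 - 3 \cdot 1\right) = 27 - 3 \left(22 - 3\right) = 27 - 3 \cdot 19 = 27 - 57 = -30$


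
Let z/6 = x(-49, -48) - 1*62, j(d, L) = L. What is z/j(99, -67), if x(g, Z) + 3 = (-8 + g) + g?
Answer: 1026/67 ≈ 15.313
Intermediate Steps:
x(g, Z) = -11 + 2*g (x(g, Z) = -3 + ((-8 + g) + g) = -3 + (-8 + 2*g) = -11 + 2*g)
z = -1026 (z = 6*((-11 + 2*(-49)) - 1*62) = 6*((-11 - 98) - 62) = 6*(-109 - 62) = 6*(-171) = -1026)
z/j(99, -67) = -1026/(-67) = -1026*(-1/67) = 1026/67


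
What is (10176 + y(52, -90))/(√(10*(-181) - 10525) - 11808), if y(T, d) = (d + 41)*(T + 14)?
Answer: -81971136/139441199 - 6942*I*√12335/139441199 ≈ -0.58785 - 0.0055292*I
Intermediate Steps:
y(T, d) = (14 + T)*(41 + d) (y(T, d) = (41 + d)*(14 + T) = (14 + T)*(41 + d))
(10176 + y(52, -90))/(√(10*(-181) - 10525) - 11808) = (10176 + (574 + 14*(-90) + 41*52 + 52*(-90)))/(√(10*(-181) - 10525) - 11808) = (10176 + (574 - 1260 + 2132 - 4680))/(√(-1810 - 10525) - 11808) = (10176 - 3234)/(√(-12335) - 11808) = 6942/(I*√12335 - 11808) = 6942/(-11808 + I*√12335)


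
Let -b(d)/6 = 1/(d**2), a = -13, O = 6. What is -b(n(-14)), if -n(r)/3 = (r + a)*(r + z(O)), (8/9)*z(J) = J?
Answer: 32/1839267 ≈ 1.7398e-5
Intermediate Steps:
z(J) = 9*J/8
n(r) = -3*(-13 + r)*(27/4 + r) (n(r) = -3*(r - 13)*(r + (9/8)*6) = -3*(-13 + r)*(r + 27/4) = -3*(-13 + r)*(27/4 + r))
b(d) = -6/d**2
-b(n(-14)) = -(-6)/(1053/4 - 3*(-14)**2 + (75/4)*(-14))**2 = -(-6)/(1053/4 - 3*196 - 525/2)**2 = -(-6)/(1053/4 - 588 - 525/2)**2 = -(-6)/(-2349/4)**2 = -(-6)*16/5517801 = -1*(-32/1839267) = 32/1839267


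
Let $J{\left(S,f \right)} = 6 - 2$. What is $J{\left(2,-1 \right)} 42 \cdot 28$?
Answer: $4704$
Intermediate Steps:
$J{\left(S,f \right)} = 4$ ($J{\left(S,f \right)} = 6 - 2 = 4$)
$J{\left(2,-1 \right)} 42 \cdot 28 = 4 \cdot 42 \cdot 28 = 168 \cdot 28 = 4704$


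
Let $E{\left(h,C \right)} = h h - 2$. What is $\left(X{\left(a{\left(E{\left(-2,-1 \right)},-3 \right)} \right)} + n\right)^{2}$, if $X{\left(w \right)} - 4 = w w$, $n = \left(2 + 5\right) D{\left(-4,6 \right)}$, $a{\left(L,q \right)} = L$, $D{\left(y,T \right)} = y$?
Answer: $400$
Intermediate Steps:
$E{\left(h,C \right)} = -2 + h^{2}$ ($E{\left(h,C \right)} = h^{2} - 2 = -2 + h^{2}$)
$n = -28$ ($n = \left(2 + 5\right) \left(-4\right) = 7 \left(-4\right) = -28$)
$X{\left(w \right)} = 4 + w^{2}$ ($X{\left(w \right)} = 4 + w w = 4 + w^{2}$)
$\left(X{\left(a{\left(E{\left(-2,-1 \right)},-3 \right)} \right)} + n\right)^{2} = \left(\left(4 + \left(-2 + \left(-2\right)^{2}\right)^{2}\right) - 28\right)^{2} = \left(\left(4 + \left(-2 + 4\right)^{2}\right) - 28\right)^{2} = \left(\left(4 + 2^{2}\right) - 28\right)^{2} = \left(\left(4 + 4\right) - 28\right)^{2} = \left(8 - 28\right)^{2} = \left(-20\right)^{2} = 400$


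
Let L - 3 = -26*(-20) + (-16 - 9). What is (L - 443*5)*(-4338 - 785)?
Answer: 8796191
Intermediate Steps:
L = 498 (L = 3 + (-26*(-20) + (-16 - 9)) = 3 + (520 - 25) = 3 + 495 = 498)
(L - 443*5)*(-4338 - 785) = (498 - 443*5)*(-4338 - 785) = (498 - 2215)*(-5123) = -1717*(-5123) = 8796191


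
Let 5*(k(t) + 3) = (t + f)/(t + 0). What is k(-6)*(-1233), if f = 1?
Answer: 6987/2 ≈ 3493.5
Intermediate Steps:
k(t) = -3 + (1 + t)/(5*t) (k(t) = -3 + ((t + 1)/(t + 0))/5 = -3 + ((1 + t)/t)/5 = -3 + (1 + t)/(5*t))
k(-6)*(-1233) = ((1/5)*(1 - 14*(-6))/(-6))*(-1233) = ((1/5)*(-1/6)*(1 + 84))*(-1233) = ((1/5)*(-1/6)*85)*(-1233) = -17/6*(-1233) = 6987/2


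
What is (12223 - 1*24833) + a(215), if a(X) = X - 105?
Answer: -12500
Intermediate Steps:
a(X) = -105 + X
(12223 - 1*24833) + a(215) = (12223 - 1*24833) + (-105 + 215) = (12223 - 24833) + 110 = -12610 + 110 = -12500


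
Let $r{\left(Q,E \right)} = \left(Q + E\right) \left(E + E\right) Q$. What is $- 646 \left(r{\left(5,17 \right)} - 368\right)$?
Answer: $-2178312$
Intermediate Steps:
$r{\left(Q,E \right)} = 2 E Q \left(E + Q\right)$ ($r{\left(Q,E \right)} = \left(E + Q\right) 2 E Q = 2 E \left(E + Q\right) Q = 2 E Q \left(E + Q\right)$)
$- 646 \left(r{\left(5,17 \right)} - 368\right) = - 646 \left(2 \cdot 17 \cdot 5 \left(17 + 5\right) - 368\right) = - 646 \left(2 \cdot 17 \cdot 5 \cdot 22 - 368\right) = - 646 \left(3740 - 368\right) = \left(-646\right) 3372 = -2178312$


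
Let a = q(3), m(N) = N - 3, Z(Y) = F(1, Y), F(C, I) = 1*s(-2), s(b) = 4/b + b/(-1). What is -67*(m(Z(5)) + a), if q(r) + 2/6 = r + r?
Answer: -536/3 ≈ -178.67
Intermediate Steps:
s(b) = -b + 4/b (s(b) = 4/b + b*(-1) = 4/b - b = -b + 4/b)
F(C, I) = 0 (F(C, I) = 1*(-1*(-2) + 4/(-2)) = 1*(2 + 4*(-1/2)) = 1*(2 - 2) = 1*0 = 0)
Z(Y) = 0
q(r) = -1/3 + 2*r (q(r) = -1/3 + (r + r) = -1/3 + 2*r)
m(N) = -3 + N
a = 17/3 (a = -1/3 + 2*3 = -1/3 + 6 = 17/3 ≈ 5.6667)
-67*(m(Z(5)) + a) = -67*((-3 + 0) + 17/3) = -67*(-3 + 17/3) = -67*8/3 = -536/3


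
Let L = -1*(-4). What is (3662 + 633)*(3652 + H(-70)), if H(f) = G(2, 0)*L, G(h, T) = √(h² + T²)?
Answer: 15719700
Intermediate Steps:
G(h, T) = √(T² + h²)
L = 4
H(f) = 8 (H(f) = √(0² + 2²)*4 = √(0 + 4)*4 = √4*4 = 2*4 = 8)
(3662 + 633)*(3652 + H(-70)) = (3662 + 633)*(3652 + 8) = 4295*3660 = 15719700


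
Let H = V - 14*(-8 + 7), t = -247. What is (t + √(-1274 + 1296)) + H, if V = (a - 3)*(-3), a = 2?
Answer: -230 + √22 ≈ -225.31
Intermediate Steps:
V = 3 (V = (2 - 3)*(-3) = -1*(-3) = 3)
H = 17 (H = 3 - 14*(-8 + 7) = 3 - 14*(-1) = 3 + 14 = 17)
(t + √(-1274 + 1296)) + H = (-247 + √(-1274 + 1296)) + 17 = (-247 + √22) + 17 = -230 + √22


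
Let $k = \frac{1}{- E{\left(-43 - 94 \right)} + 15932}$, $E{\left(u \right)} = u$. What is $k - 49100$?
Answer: $- \frac{788987899}{16069} \approx -49100.0$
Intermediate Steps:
$k = \frac{1}{16069}$ ($k = \frac{1}{- (-43 - 94) + 15932} = \frac{1}{\left(-1\right) \left(-137\right) + 15932} = \frac{1}{137 + 15932} = \frac{1}{16069} \approx 6.2232 \cdot 10^{-5}$)
$k - 49100 = \frac{1}{16069} - 49100 = - \frac{788987899}{16069}$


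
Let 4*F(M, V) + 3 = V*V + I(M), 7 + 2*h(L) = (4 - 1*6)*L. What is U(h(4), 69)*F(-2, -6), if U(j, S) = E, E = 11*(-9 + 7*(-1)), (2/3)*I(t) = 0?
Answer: -1452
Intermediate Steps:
h(L) = -7/2 - L (h(L) = -7/2 + ((4 - 1*6)*L)/2 = -7/2 + ((4 - 6)*L)/2 = -7/2 + (-2*L)/2 = -7/2 - L)
I(t) = 0 (I(t) = (3/2)*0 = 0)
E = -176 (E = 11*(-9 - 7) = 11*(-16) = -176)
U(j, S) = -176
F(M, V) = -3/4 + V**2/4 (F(M, V) = -3/4 + (V*V + 0)/4 = -3/4 + (V**2 + 0)/4 = -3/4 + V**2/4)
U(h(4), 69)*F(-2, -6) = -176*(-3/4 + (1/4)*(-6)**2) = -176*(-3/4 + (1/4)*36) = -176*(-3/4 + 9) = -176*33/4 = -1452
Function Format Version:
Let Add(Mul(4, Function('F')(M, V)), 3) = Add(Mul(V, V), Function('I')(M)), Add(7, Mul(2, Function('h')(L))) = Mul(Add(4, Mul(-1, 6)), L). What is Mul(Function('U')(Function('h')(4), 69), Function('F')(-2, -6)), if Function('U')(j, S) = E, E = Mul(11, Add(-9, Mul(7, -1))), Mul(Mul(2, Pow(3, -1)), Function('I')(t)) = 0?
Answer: -1452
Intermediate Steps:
Function('h')(L) = Add(Rational(-7, 2), Mul(-1, L)) (Function('h')(L) = Add(Rational(-7, 2), Mul(Rational(1, 2), Mul(Add(4, Mul(-1, 6)), L))) = Add(Rational(-7, 2), Mul(Rational(1, 2), Mul(Add(4, -6), L))) = Add(Rational(-7, 2), Mul(Rational(1, 2), Mul(-2, L))) = Add(Rational(-7, 2), Mul(-1, L)))
Function('I')(t) = 0 (Function('I')(t) = Mul(Rational(3, 2), 0) = 0)
E = -176 (E = Mul(11, Add(-9, -7)) = Mul(11, -16) = -176)
Function('U')(j, S) = -176
Function('F')(M, V) = Add(Rational(-3, 4), Mul(Rational(1, 4), Pow(V, 2))) (Function('F')(M, V) = Add(Rational(-3, 4), Mul(Rational(1, 4), Add(Mul(V, V), 0))) = Add(Rational(-3, 4), Mul(Rational(1, 4), Add(Pow(V, 2), 0))) = Add(Rational(-3, 4), Mul(Rational(1, 4), Pow(V, 2))))
Mul(Function('U')(Function('h')(4), 69), Function('F')(-2, -6)) = Mul(-176, Add(Rational(-3, 4), Mul(Rational(1, 4), Pow(-6, 2)))) = Mul(-176, Add(Rational(-3, 4), Mul(Rational(1, 4), 36))) = Mul(-176, Add(Rational(-3, 4), 9)) = Mul(-176, Rational(33, 4)) = -1452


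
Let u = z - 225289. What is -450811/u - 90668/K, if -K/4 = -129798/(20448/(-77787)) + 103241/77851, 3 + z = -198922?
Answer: 20536618979510205681/18524772235217026562 ≈ 1.1086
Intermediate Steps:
z = -198925 (z = -3 - 198922 = -198925)
K = -43668460341283/22109684 (K = -4*(-129798/(20448/(-77787)) + 103241/77851) = -4*(-129798/(20448*(-1/77787)) + 103241*(1/77851)) = -4*(-129798/(-2272/8643) + 103241/77851) = -4*(-129798*(-8643/2272) + 103241/77851) = -4*(560922057/1136 + 103241/77851) = -4*43668460341283/88438736 = -43668460341283/22109684 ≈ -1.9751e+6)
u = -424214 (u = -198925 - 225289 = -424214)
-450811/u - 90668/K = -450811/(-424214) - 90668/(-43668460341283/22109684) = -450811*(-1/424214) - 90668*(-22109684/43668460341283) = 450811/424214 + 2004640828912/43668460341283 = 20536618979510205681/18524772235217026562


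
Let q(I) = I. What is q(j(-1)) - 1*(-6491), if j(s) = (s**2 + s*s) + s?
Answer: 6492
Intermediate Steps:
j(s) = s + 2*s**2 (j(s) = (s**2 + s**2) + s = 2*s**2 + s = s + 2*s**2)
q(j(-1)) - 1*(-6491) = -(1 + 2*(-1)) - 1*(-6491) = -(1 - 2) + 6491 = -1*(-1) + 6491 = 1 + 6491 = 6492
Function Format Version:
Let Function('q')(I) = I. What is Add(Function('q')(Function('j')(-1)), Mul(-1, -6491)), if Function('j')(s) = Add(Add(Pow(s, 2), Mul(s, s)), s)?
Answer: 6492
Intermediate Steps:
Function('j')(s) = Add(s, Mul(2, Pow(s, 2))) (Function('j')(s) = Add(Add(Pow(s, 2), Pow(s, 2)), s) = Add(Mul(2, Pow(s, 2)), s) = Add(s, Mul(2, Pow(s, 2))))
Add(Function('q')(Function('j')(-1)), Mul(-1, -6491)) = Add(Mul(-1, Add(1, Mul(2, -1))), Mul(-1, -6491)) = Add(Mul(-1, Add(1, -2)), 6491) = Add(Mul(-1, -1), 6491) = Add(1, 6491) = 6492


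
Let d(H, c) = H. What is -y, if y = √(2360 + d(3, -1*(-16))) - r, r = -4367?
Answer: -4367 - √2363 ≈ -4415.6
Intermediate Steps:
y = 4367 + √2363 (y = √(2360 + 3) - 1*(-4367) = √2363 + 4367 = 4367 + √2363 ≈ 4415.6)
-y = -(4367 + √2363) = -4367 - √2363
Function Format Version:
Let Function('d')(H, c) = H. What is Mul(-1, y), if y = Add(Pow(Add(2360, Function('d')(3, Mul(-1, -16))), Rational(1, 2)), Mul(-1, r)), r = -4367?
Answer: Add(-4367, Mul(-1, Pow(2363, Rational(1, 2)))) ≈ -4415.6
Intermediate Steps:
y = Add(4367, Pow(2363, Rational(1, 2))) (y = Add(Pow(Add(2360, 3), Rational(1, 2)), Mul(-1, -4367)) = Add(Pow(2363, Rational(1, 2)), 4367) = Add(4367, Pow(2363, Rational(1, 2))) ≈ 4415.6)
Mul(-1, y) = Mul(-1, Add(4367, Pow(2363, Rational(1, 2)))) = Add(-4367, Mul(-1, Pow(2363, Rational(1, 2))))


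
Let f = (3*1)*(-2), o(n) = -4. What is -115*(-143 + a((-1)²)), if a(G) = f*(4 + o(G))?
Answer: 16445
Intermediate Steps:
f = -6 (f = 3*(-2) = -6)
a(G) = 0 (a(G) = -6*(4 - 4) = -6*0 = 0)
-115*(-143 + a((-1)²)) = -115*(-143 + 0) = -115*(-143) = 16445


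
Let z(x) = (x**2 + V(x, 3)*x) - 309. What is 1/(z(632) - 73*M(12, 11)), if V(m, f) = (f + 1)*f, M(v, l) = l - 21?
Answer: 1/407429 ≈ 2.4544e-6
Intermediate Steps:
M(v, l) = -21 + l
V(m, f) = f*(1 + f) (V(m, f) = (1 + f)*f = f*(1 + f))
z(x) = -309 + x**2 + 12*x (z(x) = (x**2 + (3*(1 + 3))*x) - 309 = (x**2 + (3*4)*x) - 309 = (x**2 + 12*x) - 309 = -309 + x**2 + 12*x)
1/(z(632) - 73*M(12, 11)) = 1/((-309 + 632**2 + 12*632) - 73*(-21 + 11)) = 1/((-309 + 399424 + 7584) - 73*(-10)) = 1/(406699 + 730) = 1/407429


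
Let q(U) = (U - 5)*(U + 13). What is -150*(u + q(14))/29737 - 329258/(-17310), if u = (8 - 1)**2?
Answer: 4516483573/257373735 ≈ 17.548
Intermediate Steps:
u = 49 (u = 7**2 = 49)
q(U) = (-5 + U)*(13 + U)
-150*(u + q(14))/29737 - 329258/(-17310) = -150*(49 + (-65 + 14**2 + 8*14))/29737 - 329258/(-17310) = -150*(49 + (-65 + 196 + 112))*(1/29737) - 329258*(-1/17310) = -150*(49 + 243)*(1/29737) + 164629/8655 = -150*292*(1/29737) + 164629/8655 = -43800*1/29737 + 164629/8655 = -43800/29737 + 164629/8655 = 4516483573/257373735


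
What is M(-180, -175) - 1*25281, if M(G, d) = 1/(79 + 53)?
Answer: -3337091/132 ≈ -25281.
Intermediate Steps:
M(G, d) = 1/132
M(-180, -175) - 1*25281 = 1/132 - 1*25281 = 1/132 - 25281 = -3337091/132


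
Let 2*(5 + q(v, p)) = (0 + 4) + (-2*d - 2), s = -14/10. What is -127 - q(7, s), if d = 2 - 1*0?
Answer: -121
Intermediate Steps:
d = 2 (d = 2 + 0 = 2)
s = -7/5 (s = -14*⅒ = -7/5 ≈ -1.4000)
q(v, p) = -6 (q(v, p) = -5 + ((0 + 4) + (-2*2 - 2))/2 = -5 + (4 + (-4 - 2))/2 = -5 + (4 - 6)/2 = -5 + (½)*(-2) = -5 - 1 = -6)
-127 - q(7, s) = -127 - 1*(-6) = -127 + 6 = -121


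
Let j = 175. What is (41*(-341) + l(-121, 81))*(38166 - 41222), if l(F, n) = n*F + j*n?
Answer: 29358992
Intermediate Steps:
l(F, n) = 175*n + F*n (l(F, n) = n*F + 175*n = F*n + 175*n = 175*n + F*n)
(41*(-341) + l(-121, 81))*(38166 - 41222) = (41*(-341) + 81*(175 - 121))*(38166 - 41222) = (-13981 + 81*54)*(-3056) = (-13981 + 4374)*(-3056) = -9607*(-3056) = 29358992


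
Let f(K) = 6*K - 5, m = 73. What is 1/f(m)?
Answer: 1/433 ≈ 0.0023095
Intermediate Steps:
f(K) = -5 + 6*K
1/f(m) = 1/(-5 + 6*73) = 1/(-5 + 438) = 1/433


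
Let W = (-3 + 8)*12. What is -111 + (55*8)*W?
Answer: 26289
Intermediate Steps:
W = 60 (W = 5*12 = 60)
-111 + (55*8)*W = -111 + (55*8)*60 = -111 + 440*60 = -111 + 26400 = 26289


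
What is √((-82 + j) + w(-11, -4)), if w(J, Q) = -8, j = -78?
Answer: 2*I*√42 ≈ 12.961*I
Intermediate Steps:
√((-82 + j) + w(-11, -4)) = √((-82 - 78) - 8) = √(-160 - 8) = √(-168) = 2*I*√42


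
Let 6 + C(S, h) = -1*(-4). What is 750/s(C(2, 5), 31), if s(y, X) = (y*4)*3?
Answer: -125/4 ≈ -31.250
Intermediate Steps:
C(S, h) = -2 (C(S, h) = -6 - 1*(-4) = -6 + 4 = -2)
s(y, X) = 12*y (s(y, X) = (4*y)*3 = 12*y)
750/s(C(2, 5), 31) = 750/((12*(-2))) = 750/(-24) = 750*(-1/24) = -125/4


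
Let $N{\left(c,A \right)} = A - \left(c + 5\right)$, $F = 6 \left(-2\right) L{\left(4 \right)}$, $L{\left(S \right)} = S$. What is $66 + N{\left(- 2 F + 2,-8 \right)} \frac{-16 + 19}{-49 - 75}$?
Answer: $\frac{8517}{124} \approx 68.685$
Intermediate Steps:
$F = -48$ ($F = 6 \left(-2\right) 4 = \left(-12\right) 4 = -48$)
$N{\left(c,A \right)} = -5 + A - c$ ($N{\left(c,A \right)} = A - \left(5 + c\right) = -5 + A - c$)
$66 + N{\left(- 2 F + 2,-8 \right)} \frac{-16 + 19}{-49 - 75} = 66 + \left(-5 - 8 - \left(\left(-2\right) \left(-48\right) + 2\right)\right) \frac{-16 + 19}{-49 - 75} = 66 + \left(-5 - 8 - \left(96 + 2\right)\right) \frac{3}{-124} = 66 + \left(-5 - 8 - 98\right) 3 \left(- \frac{1}{124}\right) = 66 + \left(-5 - 8 - 98\right) \left(- \frac{3}{124}\right) = 66 - - \frac{333}{124} = 66 + \frac{333}{124} = \frac{8517}{124}$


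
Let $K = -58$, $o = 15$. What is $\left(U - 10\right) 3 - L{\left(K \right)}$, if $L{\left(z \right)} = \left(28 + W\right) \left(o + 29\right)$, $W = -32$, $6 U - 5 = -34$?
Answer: $\frac{263}{2} \approx 131.5$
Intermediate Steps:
$U = - \frac{29}{6}$ ($U = \frac{5}{6} + \frac{1}{6} \left(-34\right) = \frac{5}{6} - \frac{17}{3} = - \frac{29}{6} \approx -4.8333$)
$L{\left(z \right)} = -176$ ($L{\left(z \right)} = \left(28 - 32\right) \left(15 + 29\right) = \left(-4\right) 44 = -176$)
$\left(U - 10\right) 3 - L{\left(K \right)} = \left(- \frac{29}{6} - 10\right) 3 - -176 = \left(- \frac{89}{6}\right) 3 + 176 = - \frac{89}{2} + 176 = \frac{263}{2}$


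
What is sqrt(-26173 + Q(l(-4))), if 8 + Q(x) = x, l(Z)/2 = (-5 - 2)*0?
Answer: 3*I*sqrt(2909) ≈ 161.81*I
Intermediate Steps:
l(Z) = 0 (l(Z) = 2*((-5 - 2)*0) = 2*(-7*0) = 2*0 = 0)
Q(x) = -8 + x
sqrt(-26173 + Q(l(-4))) = sqrt(-26173 + (-8 + 0)) = sqrt(-26173 - 8) = sqrt(-26181) = 3*I*sqrt(2909)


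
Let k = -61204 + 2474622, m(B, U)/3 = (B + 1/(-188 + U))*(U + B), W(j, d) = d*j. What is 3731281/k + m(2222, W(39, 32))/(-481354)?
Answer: -2863525164754027/61570545622516 ≈ -46.508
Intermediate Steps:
m(B, U) = 3*(B + U)*(B + 1/(-188 + U)) (m(B, U) = 3*((B + 1/(-188 + U))*(U + B)) = 3*((B + 1/(-188 + U))*(B + U)) = 3*((B + U)*(B + 1/(-188 + U))) = 3*(B + U)*(B + 1/(-188 + U)))
k = 2413418
3731281/k + m(2222, W(39, 32))/(-481354) = 3731281/2413418 + (3*(2222 + 32*39 - 188*2222² + 2222*(32*39)² + (32*39)*2222² - 188*2222*32*39)/(-188 + 32*39))/(-481354) = 3731281*(1/2413418) + (3*(2222 + 1248 - 188*4937284 + 2222*1248² + 1248*4937284 - 188*2222*1248)/(-188 + 1248))*(-1/481354) = 3731281/2413418 + (3*(2222 + 1248 - 928209392 + 2222*1557504 + 6161730432 - 521334528)/1060)*(-1/481354) = 3731281/2413418 + (3*(1/1060)*(2222 + 1248 - 928209392 + 3460773888 + 6161730432 - 521334528))*(-1/481354) = 3731281/2413418 + (3*(1/1060)*8172963870)*(-1/481354) = 3731281/2413418 + (2451889161/106)*(-1/481354) = 3731281/2413418 - 2451889161/51023524 = -2863525164754027/61570545622516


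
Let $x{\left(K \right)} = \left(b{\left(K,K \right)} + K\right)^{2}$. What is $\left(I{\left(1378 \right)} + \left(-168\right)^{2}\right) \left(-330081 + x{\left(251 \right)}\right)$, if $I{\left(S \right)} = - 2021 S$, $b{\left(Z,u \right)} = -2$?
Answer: $739019889120$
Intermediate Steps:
$x{\left(K \right)} = \left(-2 + K\right)^{2}$
$\left(I{\left(1378 \right)} + \left(-168\right)^{2}\right) \left(-330081 + x{\left(251 \right)}\right) = \left(\left(-2021\right) 1378 + \left(-168\right)^{2}\right) \left(-330081 + \left(-2 + 251\right)^{2}\right) = \left(-2784938 + 28224\right) \left(-330081 + 249^{2}\right) = - 2756714 \left(-330081 + 62001\right) = \left(-2756714\right) \left(-268080\right) = 739019889120$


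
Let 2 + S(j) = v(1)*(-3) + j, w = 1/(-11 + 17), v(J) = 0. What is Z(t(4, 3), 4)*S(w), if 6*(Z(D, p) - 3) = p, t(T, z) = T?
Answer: -121/18 ≈ -6.7222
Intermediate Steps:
Z(D, p) = 3 + p/6
w = 1/6 ≈ 0.16667
S(j) = -2 + j (S(j) = -2 + (0*(-3) + j) = -2 + (0 + j) = -2 + j)
Z(t(4, 3), 4)*S(w) = (3 + (1/6)*4)*(-2 + 1/6) = (3 + 2/3)*(-11/6) = (11/3)*(-11/6) = -121/18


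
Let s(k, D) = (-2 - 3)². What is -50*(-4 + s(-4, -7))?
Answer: -1050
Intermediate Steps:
s(k, D) = 25 (s(k, D) = (-5)² = 25)
-50*(-4 + s(-4, -7)) = -50*(-4 + 25) = -50*21 = -1050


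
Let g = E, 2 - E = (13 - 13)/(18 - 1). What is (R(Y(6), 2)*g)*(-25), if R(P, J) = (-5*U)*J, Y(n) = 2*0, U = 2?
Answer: 1000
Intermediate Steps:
Y(n) = 0
R(P, J) = -10*J (R(P, J) = (-5*2)*J = -10*J)
E = 2 (E = 2 - (13 - 13)/(18 - 1) = 2 - 0/17 = 2 - 1*0 = 2 + 0 = 2)
g = 2
(R(Y(6), 2)*g)*(-25) = (-10*2*2)*(-25) = -20*2*(-25) = -40*(-25) = 1000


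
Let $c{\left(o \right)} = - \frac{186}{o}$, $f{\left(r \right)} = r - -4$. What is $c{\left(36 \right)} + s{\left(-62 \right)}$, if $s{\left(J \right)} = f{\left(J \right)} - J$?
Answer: $- \frac{7}{6} \approx -1.1667$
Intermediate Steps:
$f{\left(r \right)} = 4 + r$ ($f{\left(r \right)} = r + 4 = 4 + r$)
$s{\left(J \right)} = 4$ ($s{\left(J \right)} = \left(4 + J\right) - J = 4$)
$c{\left(36 \right)} + s{\left(-62 \right)} = - \frac{186}{36} + 4 = \left(-186\right) \frac{1}{36} + 4 = - \frac{31}{6} + 4 = - \frac{7}{6}$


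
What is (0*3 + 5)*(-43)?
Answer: -215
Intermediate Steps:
(0*3 + 5)*(-43) = (0 + 5)*(-43) = 5*(-43) = -215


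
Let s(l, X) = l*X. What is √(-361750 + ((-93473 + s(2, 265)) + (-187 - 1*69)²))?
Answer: I*√389157 ≈ 623.82*I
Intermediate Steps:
s(l, X) = X*l
√(-361750 + ((-93473 + s(2, 265)) + (-187 - 1*69)²)) = √(-361750 + ((-93473 + 265*2) + (-187 - 1*69)²)) = √(-361750 + ((-93473 + 530) + (-187 - 69)²)) = √(-361750 + (-92943 + (-256)²)) = √(-361750 + (-92943 + 65536)) = √(-361750 - 27407) = √(-389157) = I*√389157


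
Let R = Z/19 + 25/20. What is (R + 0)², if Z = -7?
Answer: 4489/5776 ≈ 0.77718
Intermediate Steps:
R = 67/76 (R = -7/19 + 25/20 = -7*1/19 + 25*(1/20) = -7/19 + 5/4 = 67/76 ≈ 0.88158)
(R + 0)² = (67/76 + 0)² = (67/76)² = 4489/5776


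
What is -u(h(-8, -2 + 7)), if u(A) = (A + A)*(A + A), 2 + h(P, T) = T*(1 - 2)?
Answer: -196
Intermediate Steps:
h(P, T) = -2 - T (h(P, T) = -2 + T*(1 - 2) = -2 + T*(-1) = -2 - T)
u(A) = 4*A² (u(A) = (2*A)*(2*A) = 4*A²)
-u(h(-8, -2 + 7)) = -4*(-2 - (-2 + 7))² = -4*(-2 - 1*5)² = -4*(-2 - 5)² = -4*(-7)² = -4*49 = -1*196 = -196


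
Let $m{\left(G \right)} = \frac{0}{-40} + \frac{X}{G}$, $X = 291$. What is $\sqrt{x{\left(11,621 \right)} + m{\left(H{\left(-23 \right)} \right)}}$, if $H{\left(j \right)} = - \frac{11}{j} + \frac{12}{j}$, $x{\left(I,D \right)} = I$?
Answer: $i \sqrt{6682} \approx 81.744 i$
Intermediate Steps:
$H{\left(j \right)} = \frac{1}{j}$
$m{\left(G \right)} = \frac{291}{G}$ ($m{\left(G \right)} = \frac{0}{-40} + \frac{291}{G} = 0 \left(- \frac{1}{40}\right) + \frac{291}{G} = 0 + \frac{291}{G} = \frac{291}{G}$)
$\sqrt{x{\left(11,621 \right)} + m{\left(H{\left(-23 \right)} \right)}} = \sqrt{11 + \frac{291}{\frac{1}{-23}}} = \sqrt{11 + \frac{291}{- \frac{1}{23}}} = \sqrt{11 + 291 \left(-23\right)} = \sqrt{11 - 6693} = \sqrt{-6682} = i \sqrt{6682}$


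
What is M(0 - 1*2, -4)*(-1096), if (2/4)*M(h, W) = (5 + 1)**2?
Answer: -78912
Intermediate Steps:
M(h, W) = 72 (M(h, W) = 2*(5 + 1)**2 = 2*6**2 = 2*36 = 72)
M(0 - 1*2, -4)*(-1096) = 72*(-1096) = -78912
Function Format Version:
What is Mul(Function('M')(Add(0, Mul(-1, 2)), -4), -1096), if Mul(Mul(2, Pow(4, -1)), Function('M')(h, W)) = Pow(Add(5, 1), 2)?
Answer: -78912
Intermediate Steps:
Function('M')(h, W) = 72 (Function('M')(h, W) = Mul(2, Pow(Add(5, 1), 2)) = Mul(2, Pow(6, 2)) = Mul(2, 36) = 72)
Mul(Function('M')(Add(0, Mul(-1, 2)), -4), -1096) = Mul(72, -1096) = -78912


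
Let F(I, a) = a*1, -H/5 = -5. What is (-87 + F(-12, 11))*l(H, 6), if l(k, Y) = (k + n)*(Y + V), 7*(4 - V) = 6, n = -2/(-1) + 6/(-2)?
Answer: -116736/7 ≈ -16677.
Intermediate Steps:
H = 25 (H = -5*(-5) = 25)
F(I, a) = a
n = -1 (n = -2*(-1) + 6*(-½) = 2 - 3 = -1)
V = 22/7 (V = 4 - ⅐*6 = 4 - 6/7 = 22/7 ≈ 3.1429)
l(k, Y) = (-1 + k)*(22/7 + Y) (l(k, Y) = (k - 1)*(Y + 22/7) = (-1 + k)*(22/7 + Y))
(-87 + F(-12, 11))*l(H, 6) = (-87 + 11)*(-22/7 - 1*6 + (22/7)*25 + 6*25) = -76*(-22/7 - 6 + 550/7 + 150) = -76*1536/7 = -116736/7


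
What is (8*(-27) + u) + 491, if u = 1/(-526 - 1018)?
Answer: 424599/1544 ≈ 275.00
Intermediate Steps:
u = -1/1544 (u = 1/(-1544) = -1/1544 ≈ -0.00064767)
(8*(-27) + u) + 491 = (8*(-27) - 1/1544) + 491 = (-216 - 1/1544) + 491 = -333505/1544 + 491 = 424599/1544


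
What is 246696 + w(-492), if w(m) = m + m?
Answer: 245712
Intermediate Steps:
w(m) = 2*m
246696 + w(-492) = 246696 + 2*(-492) = 246696 - 984 = 245712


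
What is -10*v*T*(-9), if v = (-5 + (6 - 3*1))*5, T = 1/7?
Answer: -900/7 ≈ -128.57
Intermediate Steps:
T = ⅐ ≈ 0.14286
v = -10 (v = (-5 + (6 - 3))*5 = (-5 + 3)*5 = -2*5 = -10)
-10*v*T*(-9) = -10*(-10*⅐)*(-9) = -(-100)*(-9)/7 = -10*90/7 = -900/7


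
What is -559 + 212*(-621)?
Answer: -132211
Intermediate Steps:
-559 + 212*(-621) = -559 - 131652 = -132211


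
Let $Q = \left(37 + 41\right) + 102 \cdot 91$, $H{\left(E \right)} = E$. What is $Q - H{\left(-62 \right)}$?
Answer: $9422$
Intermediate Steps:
$Q = 9360$ ($Q = 78 + 9282 = 9360$)
$Q - H{\left(-62 \right)} = 9360 - -62 = 9360 + 62 = 9422$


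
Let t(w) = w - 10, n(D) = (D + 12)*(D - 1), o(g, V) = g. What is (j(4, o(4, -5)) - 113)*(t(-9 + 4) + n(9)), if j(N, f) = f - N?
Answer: -17289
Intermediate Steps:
n(D) = (-1 + D)*(12 + D) (n(D) = (12 + D)*(-1 + D) = (-1 + D)*(12 + D))
t(w) = -10 + w
(j(4, o(4, -5)) - 113)*(t(-9 + 4) + n(9)) = ((4 - 1*4) - 113)*((-10 + (-9 + 4)) + (-12 + 9**2 + 11*9)) = ((4 - 4) - 113)*((-10 - 5) + (-12 + 81 + 99)) = (0 - 113)*(-15 + 168) = -113*153 = -17289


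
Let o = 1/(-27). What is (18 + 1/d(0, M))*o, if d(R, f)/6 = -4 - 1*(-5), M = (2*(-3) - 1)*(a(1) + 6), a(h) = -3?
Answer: -109/162 ≈ -0.67284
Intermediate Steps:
M = -21 (M = (2*(-3) - 1)*(-3 + 6) = (-6 - 1)*3 = -7*3 = -21)
d(R, f) = 6 (d(R, f) = 6*(-4 - 1*(-5)) = 6*(-4 + 5) = 6*1 = 6)
o = -1/27 ≈ -0.037037
(18 + 1/d(0, M))*o = (18 + 1/6)*(-1/27) = (18 + ⅙)*(-1/27) = (109/6)*(-1/27) = -109/162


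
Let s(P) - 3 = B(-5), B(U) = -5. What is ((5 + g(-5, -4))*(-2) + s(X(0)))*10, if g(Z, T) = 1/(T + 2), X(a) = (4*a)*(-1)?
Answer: -110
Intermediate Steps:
X(a) = -4*a
s(P) = -2 (s(P) = 3 - 5 = -2)
g(Z, T) = 1/(2 + T)
((5 + g(-5, -4))*(-2) + s(X(0)))*10 = ((5 + 1/(2 - 4))*(-2) - 2)*10 = ((5 + 1/(-2))*(-2) - 2)*10 = ((5 - ½)*(-2) - 2)*10 = ((9/2)*(-2) - 2)*10 = (-9 - 2)*10 = -11*10 = -110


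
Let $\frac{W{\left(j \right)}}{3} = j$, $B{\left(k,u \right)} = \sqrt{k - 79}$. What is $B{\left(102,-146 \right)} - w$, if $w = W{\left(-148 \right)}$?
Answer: $444 + \sqrt{23} \approx 448.8$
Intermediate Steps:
$B{\left(k,u \right)} = \sqrt{-79 + k}$
$W{\left(j \right)} = 3 j$
$w = -444$ ($w = 3 \left(-148\right) = -444$)
$B{\left(102,-146 \right)} - w = \sqrt{-79 + 102} - -444 = \sqrt{23} + 444 = 444 + \sqrt{23}$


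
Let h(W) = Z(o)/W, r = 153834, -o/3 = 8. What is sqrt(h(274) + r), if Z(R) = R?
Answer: 3*sqrt(320812078)/137 ≈ 392.22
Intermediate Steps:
o = -24 (o = -3*8 = -24)
h(W) = -24/W
sqrt(h(274) + r) = sqrt(-24/274 + 153834) = sqrt(-24*1/274 + 153834) = sqrt(-12/137 + 153834) = sqrt(21075246/137) = 3*sqrt(320812078)/137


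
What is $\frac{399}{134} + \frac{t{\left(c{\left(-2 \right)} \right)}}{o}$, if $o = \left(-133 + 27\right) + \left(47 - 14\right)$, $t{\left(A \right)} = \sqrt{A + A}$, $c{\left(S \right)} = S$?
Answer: $\frac{399}{134} - \frac{2 i}{73} \approx 2.9776 - 0.027397 i$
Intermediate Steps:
$t{\left(A \right)} = \sqrt{2} \sqrt{A}$ ($t{\left(A \right)} = \sqrt{2 A} = \sqrt{2} \sqrt{A}$)
$o = -73$ ($o = -106 + \left(47 - 14\right) = -106 + 33 = -73$)
$\frac{399}{134} + \frac{t{\left(c{\left(-2 \right)} \right)}}{o} = \frac{399}{134} + \frac{\sqrt{2} \sqrt{-2}}{-73} = 399 \cdot \frac{1}{134} + \sqrt{2} i \sqrt{2} \left(- \frac{1}{73}\right) = \frac{399}{134} + 2 i \left(- \frac{1}{73}\right) = \frac{399}{134} - \frac{2 i}{73}$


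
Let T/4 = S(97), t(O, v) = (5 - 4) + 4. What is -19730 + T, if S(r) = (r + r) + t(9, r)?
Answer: -18934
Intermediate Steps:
t(O, v) = 5 (t(O, v) = 1 + 4 = 5)
S(r) = 5 + 2*r (S(r) = (r + r) + 5 = 2*r + 5 = 5 + 2*r)
T = 796 (T = 4*(5 + 2*97) = 4*(5 + 194) = 4*199 = 796)
-19730 + T = -19730 + 796 = -18934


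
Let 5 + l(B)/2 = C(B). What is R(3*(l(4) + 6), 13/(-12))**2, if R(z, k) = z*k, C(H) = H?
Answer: 169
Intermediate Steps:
l(B) = -10 + 2*B
R(z, k) = k*z
R(3*(l(4) + 6), 13/(-12))**2 = ((13/(-12))*(3*((-10 + 2*4) + 6)))**2 = ((13*(-1/12))*(3*((-10 + 8) + 6)))**2 = (-13*(-2 + 6)/4)**2 = (-13*4/4)**2 = (-13/12*12)**2 = (-13)**2 = 169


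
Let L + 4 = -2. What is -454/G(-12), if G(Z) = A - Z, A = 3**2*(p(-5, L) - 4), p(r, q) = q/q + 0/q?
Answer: 454/15 ≈ 30.267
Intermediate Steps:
L = -6 (L = -4 - 2 = -6)
p(r, q) = 1 (p(r, q) = 1 + 0 = 1)
A = -27 (A = 3**2*(1 - 4) = 9*(-3) = -27)
G(Z) = -27 - Z
-454/G(-12) = -454/(-27 - 1*(-12)) = -454/(-27 + 12) = -454/(-15) = -454*(-1/15) = 454/15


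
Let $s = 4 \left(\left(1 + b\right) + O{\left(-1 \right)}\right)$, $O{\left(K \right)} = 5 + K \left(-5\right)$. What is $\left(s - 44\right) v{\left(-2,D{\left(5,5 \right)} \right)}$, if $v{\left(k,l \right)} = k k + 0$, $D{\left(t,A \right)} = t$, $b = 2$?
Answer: $32$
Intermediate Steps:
$O{\left(K \right)} = 5 - 5 K$
$v{\left(k,l \right)} = k^{2}$ ($v{\left(k,l \right)} = k^{2} + 0 = k^{2}$)
$s = 52$ ($s = 4 \left(\left(1 + 2\right) + \left(5 - -5\right)\right) = 4 \left(3 + \left(5 + 5\right)\right) = 4 \left(3 + 10\right) = 4 \cdot 13 = 52$)
$\left(s - 44\right) v{\left(-2,D{\left(5,5 \right)} \right)} = \left(52 - 44\right) \left(-2\right)^{2} = 8 \cdot 4 = 32$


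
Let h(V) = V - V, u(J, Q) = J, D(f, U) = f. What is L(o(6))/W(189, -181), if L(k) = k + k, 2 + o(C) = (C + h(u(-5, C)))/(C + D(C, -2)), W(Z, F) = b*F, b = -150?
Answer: -1/9050 ≈ -0.00011050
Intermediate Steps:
h(V) = 0
W(Z, F) = -150*F
o(C) = -3/2 (o(C) = -2 + (C + 0)/(C + C) = -2 + C/((2*C)) = -2 + C*(1/(2*C)) = -2 + ½ = -3/2)
L(k) = 2*k
L(o(6))/W(189, -181) = (2*(-3/2))/((-150*(-181))) = -3/27150 = -3*1/27150 = -1/9050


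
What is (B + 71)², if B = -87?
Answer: 256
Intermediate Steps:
(B + 71)² = (-87 + 71)² = (-16)² = 256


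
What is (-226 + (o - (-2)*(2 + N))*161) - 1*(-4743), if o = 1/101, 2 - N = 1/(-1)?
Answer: 618988/101 ≈ 6128.6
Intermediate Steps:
N = 3 (N = 2 - 1/(-1) = 2 - 1*(-1) = 2 + 1 = 3)
o = 1/101 ≈ 0.0099010
(-226 + (o - (-2)*(2 + N))*161) - 1*(-4743) = (-226 + (1/101 - (-2)*(2 + 3))*161) - 1*(-4743) = (-226 + (1/101 - (-2)*5)*161) + 4743 = (-226 + (1/101 - 1*(-10))*161) + 4743 = (-226 + (1/101 + 10)*161) + 4743 = (-226 + (1011/101)*161) + 4743 = (-226 + 162771/101) + 4743 = 139945/101 + 4743 = 618988/101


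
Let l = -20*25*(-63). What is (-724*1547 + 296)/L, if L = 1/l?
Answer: -35271558000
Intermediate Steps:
l = 31500 (l = -500*(-63) = 31500)
L = 1/31500 ≈ 3.1746e-5
(-724*1547 + 296)/L = (-724*1547 + 296)/(1/31500) = (-1120028 + 296)*31500 = -1119732*31500 = -35271558000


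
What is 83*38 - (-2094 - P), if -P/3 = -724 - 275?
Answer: 8245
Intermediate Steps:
P = 2997 (P = -3*(-724 - 275) = -3*(-999) = 2997)
83*38 - (-2094 - P) = 83*38 - (-2094 - 1*2997) = 3154 - (-2094 - 2997) = 3154 - 1*(-5091) = 3154 + 5091 = 8245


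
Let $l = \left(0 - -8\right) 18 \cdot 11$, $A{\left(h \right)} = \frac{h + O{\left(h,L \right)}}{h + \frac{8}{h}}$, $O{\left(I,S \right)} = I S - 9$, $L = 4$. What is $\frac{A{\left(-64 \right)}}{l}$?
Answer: $\frac{329}{101574} \approx 0.003239$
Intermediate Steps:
$O{\left(I,S \right)} = -9 + I S$
$A{\left(h \right)} = \frac{-9 + 5 h}{h + \frac{8}{h}}$ ($A{\left(h \right)} = \frac{h + \left(-9 + h 4\right)}{h + \frac{8}{h}} = \frac{h + \left(-9 + 4 h\right)}{h + \frac{8}{h}} = \frac{-9 + 5 h}{h + \frac{8}{h}}$)
$l = 1584$ ($l = \left(0 + 8\right) 18 \cdot 11 = 8 \cdot 18 \cdot 11 = 144 \cdot 11 = 1584$)
$\frac{A{\left(-64 \right)}}{l} = \frac{\left(-64\right) \frac{1}{8 + \left(-64\right)^{2}} \left(-9 + 5 \left(-64\right)\right)}{1584} = - \frac{64 \left(-9 - 320\right)}{8 + 4096} \cdot \frac{1}{1584} = \left(-64\right) \frac{1}{4104} \left(-329\right) \frac{1}{1584} = \frac{2632}{513} \cdot \frac{1}{1584} = \frac{329}{101574}$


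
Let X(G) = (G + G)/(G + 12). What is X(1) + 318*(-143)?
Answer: -591160/13 ≈ -45474.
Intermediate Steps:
X(G) = 2*G/(12 + G) (X(G) = (2*G)/(12 + G) = 2*G/(12 + G))
X(1) + 318*(-143) = 2*1/(12 + 1) + 318*(-143) = 2*1/13 - 45474 = 2*1*(1/13) - 45474 = 2/13 - 45474 = -591160/13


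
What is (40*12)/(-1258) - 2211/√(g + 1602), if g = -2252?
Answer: -240/629 + 2211*I*√26/130 ≈ -0.38156 + 86.723*I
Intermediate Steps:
(40*12)/(-1258) - 2211/√(g + 1602) = (40*12)/(-1258) - 2211/√(-2252 + 1602) = 480*(-1/1258) - 2211*(-I*√26/130) = -240/629 - 2211*(-I*√26/130) = -240/629 - (-2211)*I*√26/130 = -240/629 + 2211*I*√26/130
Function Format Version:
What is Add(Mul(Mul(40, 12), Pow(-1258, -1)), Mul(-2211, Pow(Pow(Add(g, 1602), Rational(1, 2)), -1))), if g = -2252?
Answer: Add(Rational(-240, 629), Mul(Rational(2211, 130), I, Pow(26, Rational(1, 2)))) ≈ Add(-0.38156, Mul(86.723, I))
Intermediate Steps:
Add(Mul(Mul(40, 12), Pow(-1258, -1)), Mul(-2211, Pow(Pow(Add(g, 1602), Rational(1, 2)), -1))) = Add(Mul(Mul(40, 12), Pow(-1258, -1)), Mul(-2211, Pow(Pow(Add(-2252, 1602), Rational(1, 2)), -1))) = Add(Mul(480, Rational(-1, 1258)), Mul(-2211, Pow(Pow(-650, Rational(1, 2)), -1))) = Add(Rational(-240, 629), Mul(-2211, Pow(Mul(5, I, Pow(26, Rational(1, 2))), -1))) = Add(Rational(-240, 629), Mul(-2211, Mul(Rational(-1, 130), I, Pow(26, Rational(1, 2))))) = Add(Rational(-240, 629), Mul(Rational(2211, 130), I, Pow(26, Rational(1, 2))))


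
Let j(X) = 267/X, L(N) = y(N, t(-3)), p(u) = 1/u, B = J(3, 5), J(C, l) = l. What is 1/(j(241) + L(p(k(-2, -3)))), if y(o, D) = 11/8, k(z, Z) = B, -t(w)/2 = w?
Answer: 1928/4787 ≈ 0.40276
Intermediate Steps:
t(w) = -2*w
B = 5
k(z, Z) = 5
y(o, D) = 11/8 (y(o, D) = 11*(⅛) = 11/8)
L(N) = 11/8
1/(j(241) + L(p(k(-2, -3)))) = 1/(267/241 + 11/8) = 1/(4787/1928) = 1928/4787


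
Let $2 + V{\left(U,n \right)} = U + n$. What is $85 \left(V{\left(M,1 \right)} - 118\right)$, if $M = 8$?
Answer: $-9435$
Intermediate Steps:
$V{\left(U,n \right)} = -2 + U + n$ ($V{\left(U,n \right)} = -2 + \left(U + n\right) = -2 + U + n$)
$85 \left(V{\left(M,1 \right)} - 118\right) = 85 \left(\left(-2 + 8 + 1\right) - 118\right) = 85 \left(7 - 118\right) = 85 \left(-111\right) = -9435$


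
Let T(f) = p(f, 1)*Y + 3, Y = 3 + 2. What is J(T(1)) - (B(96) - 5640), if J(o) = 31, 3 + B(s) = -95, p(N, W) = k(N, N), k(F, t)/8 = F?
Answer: 5769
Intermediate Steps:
k(F, t) = 8*F
p(N, W) = 8*N
Y = 5
B(s) = -98 (B(s) = -3 - 95 = -98)
T(f) = 3 + 40*f (T(f) = (8*f)*5 + 3 = 40*f + 3 = 3 + 40*f)
J(T(1)) - (B(96) - 5640) = 31 - (-98 - 5640) = 31 - 1*(-5738) = 31 + 5738 = 5769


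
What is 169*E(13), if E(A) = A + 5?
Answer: 3042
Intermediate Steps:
E(A) = 5 + A
169*E(13) = 169*(5 + 13) = 169*18 = 3042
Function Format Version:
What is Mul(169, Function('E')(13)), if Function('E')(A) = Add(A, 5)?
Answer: 3042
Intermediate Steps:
Function('E')(A) = Add(5, A)
Mul(169, Function('E')(13)) = Mul(169, Add(5, 13)) = Mul(169, 18) = 3042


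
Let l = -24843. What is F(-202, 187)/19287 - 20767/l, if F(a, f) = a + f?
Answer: 44462276/53238549 ≈ 0.83515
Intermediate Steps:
F(-202, 187)/19287 - 20767/l = (-202 + 187)/19287 - 20767/(-24843) = -15*1/19287 - 20767*(-1/24843) = -5/6429 + 20767/24843 = 44462276/53238549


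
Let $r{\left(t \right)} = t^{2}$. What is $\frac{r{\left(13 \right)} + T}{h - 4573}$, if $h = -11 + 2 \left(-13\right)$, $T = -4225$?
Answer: $\frac{2028}{2305} \approx 0.87983$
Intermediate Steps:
$h = -37$ ($h = -11 - 26 = -37$)
$\frac{r{\left(13 \right)} + T}{h - 4573} = \frac{13^{2} - 4225}{-37 - 4573} = \frac{169 - 4225}{-4610} = \left(-4056\right) \left(- \frac{1}{4610}\right) = \frac{2028}{2305}$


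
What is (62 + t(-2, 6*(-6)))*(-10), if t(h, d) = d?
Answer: -260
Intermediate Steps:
(62 + t(-2, 6*(-6)))*(-10) = (62 + 6*(-6))*(-10) = (62 - 36)*(-10) = 26*(-10) = -260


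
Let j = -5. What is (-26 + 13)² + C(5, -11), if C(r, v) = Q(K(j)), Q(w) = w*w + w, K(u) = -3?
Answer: 175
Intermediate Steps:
Q(w) = w + w² (Q(w) = w² + w = w + w²)
C(r, v) = 6 (C(r, v) = -3*(1 - 3) = -3*(-2) = 6)
(-26 + 13)² + C(5, -11) = (-26 + 13)² + 6 = (-13)² + 6 = 169 + 6 = 175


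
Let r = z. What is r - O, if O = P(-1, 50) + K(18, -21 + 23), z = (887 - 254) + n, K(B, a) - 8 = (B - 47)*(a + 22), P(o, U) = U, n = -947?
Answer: 324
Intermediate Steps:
K(B, a) = 8 + (-47 + B)*(22 + a) (K(B, a) = 8 + (B - 47)*(a + 22) = 8 + (-47 + B)*(22 + a))
z = -314 (z = (887 - 254) - 947 = 633 - 947 = -314)
O = -638 (O = 50 + (-1026 - 47*(-21 + 23) + 22*18 + 18*(-21 + 23)) = 50 + (-1026 - 47*2 + 396 + 18*2) = 50 + (-1026 - 94 + 396 + 36) = 50 - 688 = -638)
r = -314
r - O = -314 - 1*(-638) = -314 + 638 = 324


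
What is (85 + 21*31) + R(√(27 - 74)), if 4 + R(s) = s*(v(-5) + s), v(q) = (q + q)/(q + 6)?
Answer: 685 - 10*I*√47 ≈ 685.0 - 68.557*I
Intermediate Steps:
v(q) = 2*q/(6 + q) (v(q) = (2*q)/(6 + q) = 2*q/(6 + q))
R(s) = -4 + s*(-10 + s) (R(s) = -4 + s*(2*(-5)/(6 - 5) + s) = -4 + s*(2*(-5)/1 + s) = -4 + s*(2*(-5)*1 + s) = -4 + s*(-10 + s))
(85 + 21*31) + R(√(27 - 74)) = (85 + 21*31) + (-4 + (√(27 - 74))² - 10*√(27 - 74)) = (85 + 651) + (-4 + (√(-47))² - 10*I*√47) = 736 + (-4 + (I*√47)² - 10*I*√47) = 736 + (-4 - 47 - 10*I*√47) = 736 + (-51 - 10*I*√47) = 685 - 10*I*√47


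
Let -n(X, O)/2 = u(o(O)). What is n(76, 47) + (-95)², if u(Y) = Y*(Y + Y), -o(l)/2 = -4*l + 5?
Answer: -526799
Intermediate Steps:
o(l) = -10 + 8*l (o(l) = -2*(-4*l + 5) = -2*(5 - 4*l) = -10 + 8*l)
u(Y) = 2*Y² (u(Y) = Y*(2*Y) = 2*Y²)
n(X, O) = -4*(-10 + 8*O)²
n(76, 47) + (-95)² = -16*(-5 + 4*47)² + (-95)² = -16*(-5 + 188)² + 9025 = -16*183² + 9025 = -16*33489 + 9025 = -535824 + 9025 = -526799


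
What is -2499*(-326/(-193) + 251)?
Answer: -121873731/193 ≈ -6.3147e+5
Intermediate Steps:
-2499*(-326/(-193) + 251) = -2499*(-326*(-1/193) + 251) = -2499*(326/193 + 251) = -2499*48769/193 = -7*17410533/193 = -121873731/193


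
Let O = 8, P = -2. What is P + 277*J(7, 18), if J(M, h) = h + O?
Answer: 7200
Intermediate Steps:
J(M, h) = 8 + h (J(M, h) = h + 8 = 8 + h)
P + 277*J(7, 18) = -2 + 277*(8 + 18) = -2 + 277*26 = -2 + 7202 = 7200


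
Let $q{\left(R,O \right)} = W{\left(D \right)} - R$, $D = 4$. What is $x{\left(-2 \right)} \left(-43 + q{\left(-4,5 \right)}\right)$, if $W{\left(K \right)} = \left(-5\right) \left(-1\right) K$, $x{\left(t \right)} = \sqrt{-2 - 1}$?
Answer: $- 19 i \sqrt{3} \approx - 32.909 i$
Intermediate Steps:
$x{\left(t \right)} = i \sqrt{3}$ ($x{\left(t \right)} = \sqrt{-3} = i \sqrt{3}$)
$W{\left(K \right)} = 5 K$
$q{\left(R,O \right)} = 20 - R$ ($q{\left(R,O \right)} = 5 \cdot 4 - R = 20 - R$)
$x{\left(-2 \right)} \left(-43 + q{\left(-4,5 \right)}\right) = i \sqrt{3} \left(-43 + \left(20 - -4\right)\right) = i \sqrt{3} \left(-43 + \left(20 + 4\right)\right) = i \sqrt{3} \left(-43 + 24\right) = i \sqrt{3} \left(-19\right) = - 19 i \sqrt{3}$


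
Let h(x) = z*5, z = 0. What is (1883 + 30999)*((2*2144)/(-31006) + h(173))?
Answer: -70499008/15503 ≈ -4547.4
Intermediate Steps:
h(x) = 0 (h(x) = 0*5 = 0)
(1883 + 30999)*((2*2144)/(-31006) + h(173)) = (1883 + 30999)*((2*2144)/(-31006) + 0) = 32882*(4288*(-1/31006) + 0) = 32882*(-2144/15503 + 0) = 32882*(-2144/15503) = -70499008/15503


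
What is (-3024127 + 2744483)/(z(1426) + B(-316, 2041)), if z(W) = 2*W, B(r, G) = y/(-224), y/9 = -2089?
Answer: -62640256/657649 ≈ -95.249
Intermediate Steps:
y = -18801 (y = 9*(-2089) = -18801)
B(r, G) = 18801/224 (B(r, G) = -18801/(-224) = -18801*(-1/224) = 18801/224)
(-3024127 + 2744483)/(z(1426) + B(-316, 2041)) = (-3024127 + 2744483)/(2*1426 + 18801/224) = -279644/(2852 + 18801/224) = -279644/657649/224 = -279644*224/657649 = -62640256/657649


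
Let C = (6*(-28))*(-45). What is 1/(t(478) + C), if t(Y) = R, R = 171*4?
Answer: 1/8244 ≈ 0.00012130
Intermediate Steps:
R = 684
t(Y) = 684
C = 7560 (C = -168*(-45) = 7560)
1/(t(478) + C) = 1/(684 + 7560) = 1/8244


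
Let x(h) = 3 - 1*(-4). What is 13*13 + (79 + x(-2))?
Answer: 255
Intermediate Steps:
x(h) = 7 (x(h) = 3 + 4 = 7)
13*13 + (79 + x(-2)) = 13*13 + (79 + 7) = 169 + 86 = 255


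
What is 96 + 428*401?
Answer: 171724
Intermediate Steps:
96 + 428*401 = 96 + 171628 = 171724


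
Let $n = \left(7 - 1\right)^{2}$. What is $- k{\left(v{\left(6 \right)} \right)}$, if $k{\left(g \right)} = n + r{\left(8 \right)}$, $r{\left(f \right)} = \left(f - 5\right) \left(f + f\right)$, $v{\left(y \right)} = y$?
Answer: $-84$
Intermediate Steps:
$n = 36$ ($n = 6^{2} = 36$)
$r{\left(f \right)} = 2 f \left(-5 + f\right)$ ($r{\left(f \right)} = \left(-5 + f\right) 2 f = 2 f \left(-5 + f\right)$)
$k{\left(g \right)} = 84$ ($k{\left(g \right)} = 36 + 2 \cdot 8 \left(-5 + 8\right) = 36 + 2 \cdot 8 \cdot 3 = 36 + 48 = 84$)
$- k{\left(v{\left(6 \right)} \right)} = \left(-1\right) 84 = -84$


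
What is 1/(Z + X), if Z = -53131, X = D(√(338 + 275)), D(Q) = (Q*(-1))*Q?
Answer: -1/53744 ≈ -1.8607e-5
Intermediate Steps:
D(Q) = -Q² (D(Q) = (-Q)*Q = -Q²)
X = -613 (X = -(√(338 + 275))² = -(√613)² = -1*613 = -613)
1/(Z + X) = 1/(-53131 - 613) = 1/(-53744) = -1/53744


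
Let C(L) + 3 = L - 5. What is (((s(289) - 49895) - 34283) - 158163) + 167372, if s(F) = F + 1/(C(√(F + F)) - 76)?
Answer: -241888562/3239 - 17*√2/6478 ≈ -74680.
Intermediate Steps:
C(L) = -8 + L (C(L) = -3 + (L - 5) = -3 + (-5 + L) = -8 + L)
s(F) = F + 1/(-84 + √2*√F) (s(F) = F + 1/((-8 + √(F + F)) - 76) = F + 1/((-8 + √(2*F)) - 76) = F + 1/((-8 + √2*√F) - 76) = F + 1/(-84 + √2*√F))
(((s(289) - 49895) - 34283) - 158163) + 167372 = ((((1 - 84*289 + √2*289^(3/2))/(-84 + √2*√289) - 49895) - 34283) - 158163) + 167372 = ((((1 - 24276 + √2*4913)/(-84 + √2*17) - 49895) - 34283) - 158163) + 167372 = ((((1 - 24276 + 4913*√2)/(-84 + 17*√2) - 49895) - 34283) - 158163) + 167372 = ((((-24275 + 4913*√2)/(-84 + 17*√2) - 49895) - 34283) - 158163) + 167372 = (((-49895 + (-24275 + 4913*√2)/(-84 + 17*√2)) - 34283) - 158163) + 167372 = ((-84178 + (-24275 + 4913*√2)/(-84 + 17*√2)) - 158163) + 167372 = (-242341 + (-24275 + 4913*√2)/(-84 + 17*√2)) + 167372 = -74969 + (-24275 + 4913*√2)/(-84 + 17*√2)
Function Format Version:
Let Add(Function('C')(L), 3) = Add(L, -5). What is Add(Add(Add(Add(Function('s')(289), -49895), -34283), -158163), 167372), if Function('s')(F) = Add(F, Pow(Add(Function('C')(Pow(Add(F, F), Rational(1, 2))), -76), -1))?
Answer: Add(Rational(-241888562, 3239), Mul(Rational(-17, 6478), Pow(2, Rational(1, 2)))) ≈ -74680.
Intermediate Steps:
Function('C')(L) = Add(-8, L) (Function('C')(L) = Add(-3, Add(L, -5)) = Add(-3, Add(-5, L)) = Add(-8, L))
Function('s')(F) = Add(F, Pow(Add(-84, Mul(Pow(2, Rational(1, 2)), Pow(F, Rational(1, 2)))), -1)) (Function('s')(F) = Add(F, Pow(Add(Add(-8, Pow(Add(F, F), Rational(1, 2))), -76), -1)) = Add(F, Pow(Add(Add(-8, Pow(Mul(2, F), Rational(1, 2))), -76), -1)) = Add(F, Pow(Add(Add(-8, Mul(Pow(2, Rational(1, 2)), Pow(F, Rational(1, 2)))), -76), -1)) = Add(F, Pow(Add(-84, Mul(Pow(2, Rational(1, 2)), Pow(F, Rational(1, 2)))), -1)))
Add(Add(Add(Add(Function('s')(289), -49895), -34283), -158163), 167372) = Add(Add(Add(Add(Mul(Pow(Add(-84, Mul(Pow(2, Rational(1, 2)), Pow(289, Rational(1, 2)))), -1), Add(1, Mul(-84, 289), Mul(Pow(2, Rational(1, 2)), Pow(289, Rational(3, 2))))), -49895), -34283), -158163), 167372) = Add(Add(Add(Add(Mul(Pow(Add(-84, Mul(Pow(2, Rational(1, 2)), 17)), -1), Add(1, -24276, Mul(Pow(2, Rational(1, 2)), 4913))), -49895), -34283), -158163), 167372) = Add(Add(Add(Add(Mul(Pow(Add(-84, Mul(17, Pow(2, Rational(1, 2)))), -1), Add(1, -24276, Mul(4913, Pow(2, Rational(1, 2))))), -49895), -34283), -158163), 167372) = Add(Add(Add(Add(Mul(Pow(Add(-84, Mul(17, Pow(2, Rational(1, 2)))), -1), Add(-24275, Mul(4913, Pow(2, Rational(1, 2))))), -49895), -34283), -158163), 167372) = Add(Add(Add(Add(-49895, Mul(Pow(Add(-84, Mul(17, Pow(2, Rational(1, 2)))), -1), Add(-24275, Mul(4913, Pow(2, Rational(1, 2)))))), -34283), -158163), 167372) = Add(Add(Add(-84178, Mul(Pow(Add(-84, Mul(17, Pow(2, Rational(1, 2)))), -1), Add(-24275, Mul(4913, Pow(2, Rational(1, 2)))))), -158163), 167372) = Add(Add(-242341, Mul(Pow(Add(-84, Mul(17, Pow(2, Rational(1, 2)))), -1), Add(-24275, Mul(4913, Pow(2, Rational(1, 2)))))), 167372) = Add(-74969, Mul(Pow(Add(-84, Mul(17, Pow(2, Rational(1, 2)))), -1), Add(-24275, Mul(4913, Pow(2, Rational(1, 2))))))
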